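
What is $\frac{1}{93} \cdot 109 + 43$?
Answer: $\frac{4108}{93} \approx 44.172$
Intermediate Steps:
$\frac{1}{93} \cdot 109 + 43 = \frac{109}{93} + 43 = \frac{4108}{93}$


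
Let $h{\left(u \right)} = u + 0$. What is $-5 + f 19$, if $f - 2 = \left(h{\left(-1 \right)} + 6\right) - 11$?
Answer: $-81$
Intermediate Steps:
$h{\left(u \right)} = u$
$f = -4$ ($f = 2 + \left(\left(-1 + 6\right) - 11\right) = 2 + \left(5 - 11\right) = 2 - 6 = -4$)
$-5 + f 19 = -5 - 76 = -81$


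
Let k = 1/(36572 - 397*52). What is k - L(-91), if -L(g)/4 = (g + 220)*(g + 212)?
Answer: 994480609/15928 ≈ 62436.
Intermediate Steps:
L(g) = -4*(212 + g)*(220 + g) (L(g) = -4*(g + 220)*(g + 212) = -4*(220 + g)*(212 + g) = -4*(212 + g)*(220 + g))
k = 1/15928 (k = 1/(36572 - 20644) = 1/15928 ≈ 6.2783e-5)
k - L(-91) = 1/15928 - (-186560 - 1728*(-91) - 4*(-91)²) = 1/15928 - (-186560 + 157248 - 4*8281) = 1/15928 - (-186560 + 157248 - 33124) = 1/15928 - 1*(-62436) = 1/15928 + 62436 = 994480609/15928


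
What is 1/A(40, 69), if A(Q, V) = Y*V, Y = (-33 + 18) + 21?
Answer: 1/414 ≈ 0.0024155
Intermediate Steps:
Y = 6 (Y = -15 + 21 = 6)
A(Q, V) = 6*V
1/A(40, 69) = 1/(6*69) = 1/414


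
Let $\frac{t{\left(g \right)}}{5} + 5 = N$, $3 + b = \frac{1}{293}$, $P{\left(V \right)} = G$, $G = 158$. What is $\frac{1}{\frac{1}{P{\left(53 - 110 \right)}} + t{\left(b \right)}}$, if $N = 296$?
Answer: $\frac{158}{229891} \approx 0.00068728$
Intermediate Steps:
$P{\left(V \right)} = 158$
$b = - \frac{878}{293}$ ($b = -3 + \frac{1}{293} = - \frac{878}{293} \approx -2.9966$)
$t{\left(g \right)} = 1455$ ($t{\left(g \right)} = -25 + 5 \cdot 296 = -25 + 1480 = 1455$)
$\frac{1}{\frac{1}{P{\left(53 - 110 \right)}} + t{\left(b \right)}} = \frac{1}{\frac{1}{158} + 1455} = \frac{1}{\frac{229891}{158}} = \frac{158}{229891}$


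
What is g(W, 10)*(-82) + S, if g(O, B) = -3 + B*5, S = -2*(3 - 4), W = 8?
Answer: -3852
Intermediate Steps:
S = 2 (S = -2*(-1) = 2)
g(O, B) = -3 + 5*B
g(W, 10)*(-82) + S = (-3 + 5*10)*(-82) + 2 = (-3 + 50)*(-82) + 2 = 47*(-82) + 2 = -3854 + 2 = -3852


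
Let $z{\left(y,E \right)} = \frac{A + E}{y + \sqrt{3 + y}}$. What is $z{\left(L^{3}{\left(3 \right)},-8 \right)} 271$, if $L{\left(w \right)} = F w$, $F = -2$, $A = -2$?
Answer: $\frac{195120}{15623} + \frac{2710 i \sqrt{213}}{46869} \approx 12.489 + 0.84387 i$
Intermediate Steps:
$L{\left(w \right)} = - 2 w$
$z{\left(y,E \right)} = \frac{-2 + E}{y + \sqrt{3 + y}}$
$z{\left(L^{3}{\left(3 \right)},-8 \right)} 271 = \frac{-2 - 8}{\left(\left(-2\right) 3\right)^{3} + \sqrt{3 + \left(\left(-2\right) 3\right)^{3}}} \cdot 271 = \frac{1}{\left(-6\right)^{3} + \sqrt{3 + \left(-6\right)^{3}}} \left(-10\right) 271 = \frac{1}{-216 + \sqrt{3 - 216}} \left(-10\right) 271 = \frac{1}{-216 + \sqrt{-213}} \left(-10\right) 271 = \frac{1}{-216 + i \sqrt{213}} \left(-10\right) 271 = - \frac{10}{-216 + i \sqrt{213}} \cdot 271 = - \frac{2710}{-216 + i \sqrt{213}}$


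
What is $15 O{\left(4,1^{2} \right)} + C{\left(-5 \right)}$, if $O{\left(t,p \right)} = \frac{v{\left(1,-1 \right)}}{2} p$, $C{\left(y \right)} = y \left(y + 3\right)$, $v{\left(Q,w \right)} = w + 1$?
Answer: $10$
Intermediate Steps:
$v{\left(Q,w \right)} = 1 + w$
$C{\left(y \right)} = y \left(3 + y\right)$
$O{\left(t,p \right)} = 0$ ($O{\left(t,p \right)} = \frac{1 - 1}{2} p = 0 \cdot \frac{1}{2} p = 0 p = 0$)
$15 O{\left(4,1^{2} \right)} + C{\left(-5 \right)} = 15 \cdot 0 - 5 \left(3 - 5\right) = 0 - -10 = 0 + 10 = 10$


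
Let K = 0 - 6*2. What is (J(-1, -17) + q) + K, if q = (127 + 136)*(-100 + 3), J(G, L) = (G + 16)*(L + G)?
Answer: -25793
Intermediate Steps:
J(G, L) = (16 + G)*(G + L)
K = -12 (K = 0 - 12 = -12)
q = -25511 (q = 263*(-97) = -25511)
(J(-1, -17) + q) + K = (((-1)**2 + 16*(-1) + 16*(-17) - 1*(-17)) - 25511) - 12 = ((1 - 16 - 272 + 17) - 25511) - 12 = (-270 - 25511) - 12 = -25781 - 12 = -25793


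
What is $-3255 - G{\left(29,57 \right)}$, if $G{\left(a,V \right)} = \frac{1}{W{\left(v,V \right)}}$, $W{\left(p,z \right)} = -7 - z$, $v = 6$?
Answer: $- \frac{208319}{64} \approx -3255.0$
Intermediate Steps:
$G{\left(a,V \right)} = \frac{1}{-7 - V}$
$-3255 - G{\left(29,57 \right)} = -3255 - - \frac{1}{7 + 57} = -3255 - - \frac{1}{64} = -3255 + \frac{1}{64} = - \frac{208319}{64}$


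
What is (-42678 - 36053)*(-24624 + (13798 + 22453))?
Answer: -915405337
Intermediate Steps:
(-42678 - 36053)*(-24624 + (13798 + 22453)) = -78731*(-24624 + 36251) = -78731*11627 = -915405337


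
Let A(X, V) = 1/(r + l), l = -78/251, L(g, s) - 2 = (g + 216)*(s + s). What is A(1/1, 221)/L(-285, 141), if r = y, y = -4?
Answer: 251/21051392 ≈ 1.1923e-5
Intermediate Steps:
L(g, s) = 2 + 2*s*(216 + g) (L(g, s) = 2 + (g + 216)*(s + s) = 2 + (216 + g)*(2*s) = 2 + 2*s*(216 + g))
l = -78/251 (l = -78*1/251 = -78/251 ≈ -0.31076)
r = -4
A(X, V) = -251/1082 (A(X, V) = 1/(-4 - 78/251) = 1/(-1082/251) = -251/1082)
A(1/1, 221)/L(-285, 141) = -251/(1082*(2 + 432*141 + 2*(-285)*141)) = -251/(1082*(2 + 60912 - 80370)) = -251/1082/(-19456) = -251/1082*(-1/19456) = 251/21051392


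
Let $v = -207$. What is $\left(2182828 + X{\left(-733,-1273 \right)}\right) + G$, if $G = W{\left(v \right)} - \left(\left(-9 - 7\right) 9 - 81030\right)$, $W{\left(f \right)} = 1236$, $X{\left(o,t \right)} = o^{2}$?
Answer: $2802527$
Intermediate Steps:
$G = 82410$ ($G = 1236 - \left(\left(-9 - 7\right) 9 - 81030\right) = 1236 - \left(\left(-16\right) 9 - 81030\right) = 1236 - \left(-144 - 81030\right) = 1236 - -81174 = 1236 + 81174 = 82410$)
$\left(2182828 + X{\left(-733,-1273 \right)}\right) + G = \left(2182828 + \left(-733\right)^{2}\right) + 82410 = \left(2182828 + 537289\right) + 82410 = 2720117 + 82410 = 2802527$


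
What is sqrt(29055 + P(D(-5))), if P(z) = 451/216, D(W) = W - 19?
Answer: sqrt(37657986)/36 ≈ 170.46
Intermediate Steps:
D(W) = -19 + W
P(z) = 451/216 (P(z) = 451*(1/216) = 451/216)
sqrt(29055 + P(D(-5))) = sqrt(29055 + 451/216) = sqrt(6276331/216) = sqrt(37657986)/36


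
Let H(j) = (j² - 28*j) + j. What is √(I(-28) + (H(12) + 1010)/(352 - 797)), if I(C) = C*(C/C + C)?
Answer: √5973502/89 ≈ 27.462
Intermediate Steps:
H(j) = j² - 27*j
I(C) = C*(1 + C)
√(I(-28) + (H(12) + 1010)/(352 - 797)) = √(-28*(1 - 28) + (12*(-27 + 12) + 1010)/(352 - 797)) = √(-28*(-27) + (12*(-15) + 1010)/(-445)) = √(756 + (-180 + 1010)*(-1/445)) = √(756 + 830*(-1/445)) = √(756 - 166/89) = √(67118/89) = √5973502/89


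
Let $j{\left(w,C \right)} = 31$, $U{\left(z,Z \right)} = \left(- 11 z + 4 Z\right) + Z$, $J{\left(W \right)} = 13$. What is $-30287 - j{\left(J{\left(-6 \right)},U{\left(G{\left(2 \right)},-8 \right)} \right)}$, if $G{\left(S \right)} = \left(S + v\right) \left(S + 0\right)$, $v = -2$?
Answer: $-30318$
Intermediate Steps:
$G{\left(S \right)} = S \left(-2 + S\right)$ ($G{\left(S \right)} = \left(S - 2\right) \left(S + 0\right) = \left(-2 + S\right) S = S \left(-2 + S\right)$)
$U{\left(z,Z \right)} = - 11 z + 5 Z$
$-30287 - j{\left(J{\left(-6 \right)},U{\left(G{\left(2 \right)},-8 \right)} \right)} = -30287 - 31 = -30318$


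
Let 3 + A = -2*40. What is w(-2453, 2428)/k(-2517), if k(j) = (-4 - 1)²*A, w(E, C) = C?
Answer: -2428/2075 ≈ -1.1701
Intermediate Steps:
A = -83 (A = -3 - 2*40 = -3 - 80 = -83)
k(j) = -2075 (k(j) = (-4 - 1)²*(-83) = (-5)²*(-83) = 25*(-83) = -2075)
w(-2453, 2428)/k(-2517) = 2428/(-2075) = 2428*(-1/2075) = -2428/2075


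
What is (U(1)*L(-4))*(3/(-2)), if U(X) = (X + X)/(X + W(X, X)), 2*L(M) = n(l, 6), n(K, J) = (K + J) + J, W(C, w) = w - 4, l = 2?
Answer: 21/2 ≈ 10.500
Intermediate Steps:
W(C, w) = -4 + w
n(K, J) = K + 2*J (n(K, J) = (J + K) + J = K + 2*J)
L(M) = 7 (L(M) = (2 + 2*6)/2 = (2 + 12)/2 = (½)*14 = 7)
U(X) = 2*X/(-4 + 2*X) (U(X) = (X + X)/(X + (-4 + X)) = (2*X)/(-4 + 2*X) = 2*X/(-4 + 2*X))
(U(1)*L(-4))*(3/(-2)) = ((1/(-2 + 1))*7)*(3/(-2)) = ((1/(-1))*7)*(3*(-½)) = ((1*(-1))*7)*(-3/2) = -1*7*(-3/2) = -7*(-3/2) = 21/2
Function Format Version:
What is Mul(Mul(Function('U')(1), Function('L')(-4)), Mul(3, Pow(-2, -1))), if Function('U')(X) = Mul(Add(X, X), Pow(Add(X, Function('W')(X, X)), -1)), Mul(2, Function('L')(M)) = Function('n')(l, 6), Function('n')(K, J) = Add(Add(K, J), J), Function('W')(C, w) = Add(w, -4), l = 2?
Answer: Rational(21, 2) ≈ 10.500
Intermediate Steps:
Function('W')(C, w) = Add(-4, w)
Function('n')(K, J) = Add(K, Mul(2, J)) (Function('n')(K, J) = Add(Add(J, K), J) = Add(K, Mul(2, J)))
Function('L')(M) = 7 (Function('L')(M) = Mul(Rational(1, 2), Add(2, Mul(2, 6))) = Mul(Rational(1, 2), Add(2, 12)) = Mul(Rational(1, 2), 14) = 7)
Function('U')(X) = Mul(2, X, Pow(Add(-4, Mul(2, X)), -1)) (Function('U')(X) = Mul(Add(X, X), Pow(Add(X, Add(-4, X)), -1)) = Mul(Mul(2, X), Pow(Add(-4, Mul(2, X)), -1)) = Mul(2, X, Pow(Add(-4, Mul(2, X)), -1)))
Mul(Mul(Function('U')(1), Function('L')(-4)), Mul(3, Pow(-2, -1))) = Mul(Mul(Mul(1, Pow(Add(-2, 1), -1)), 7), Mul(3, Pow(-2, -1))) = Mul(Mul(Mul(1, Pow(-1, -1)), 7), Mul(3, Rational(-1, 2))) = Mul(Mul(Mul(1, -1), 7), Rational(-3, 2)) = Mul(Mul(-1, 7), Rational(-3, 2)) = Mul(-7, Rational(-3, 2)) = Rational(21, 2)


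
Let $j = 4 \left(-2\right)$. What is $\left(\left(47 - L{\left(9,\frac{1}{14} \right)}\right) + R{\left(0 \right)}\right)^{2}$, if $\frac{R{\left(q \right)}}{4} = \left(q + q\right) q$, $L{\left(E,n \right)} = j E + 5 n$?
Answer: $\frac{2758921}{196} \approx 14076.0$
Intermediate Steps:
$j = -8$
$L{\left(E,n \right)} = - 8 E + 5 n$
$R{\left(q \right)} = 8 q^{2}$ ($R{\left(q \right)} = 4 \left(q + q\right) q = 4 \cdot 2 q q = 4 \cdot 2 q^{2} = 8 q^{2}$)
$\left(\left(47 - L{\left(9,\frac{1}{14} \right)}\right) + R{\left(0 \right)}\right)^{2} = \left(\left(47 - \left(\left(-8\right) 9 + \frac{5}{14}\right)\right) + 8 \cdot 0^{2}\right)^{2} = \left(\left(47 - \left(-72 + 5 \cdot \frac{1}{14}\right)\right) + 8 \cdot 0\right)^{2} = \left(\left(47 - \left(-72 + \frac{5}{14}\right)\right) + 0\right)^{2} = \left(\left(47 - - \frac{1003}{14}\right) + 0\right)^{2} = \left(\left(47 + \frac{1003}{14}\right) + 0\right)^{2} = \left(\frac{1661}{14} + 0\right)^{2} = \left(\frac{1661}{14}\right)^{2} = \frac{2758921}{196}$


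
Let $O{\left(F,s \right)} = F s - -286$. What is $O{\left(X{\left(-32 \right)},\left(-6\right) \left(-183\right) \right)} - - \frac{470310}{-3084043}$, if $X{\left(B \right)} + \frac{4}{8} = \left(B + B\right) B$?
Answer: $\frac{6934288256653}{3084043} \approx 2.2484 \cdot 10^{6}$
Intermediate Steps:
$X{\left(B \right)} = - \frac{1}{2} + 2 B^{2}$ ($X{\left(B \right)} = - \frac{1}{2} + \left(B + B\right) B = - \frac{1}{2} + 2 B B = - \frac{1}{2} + 2 B^{2}$)
$O{\left(F,s \right)} = 286 + F s$ ($O{\left(F,s \right)} = F s + 286 = 286 + F s$)
$O{\left(X{\left(-32 \right)},\left(-6\right) \left(-183\right) \right)} - - \frac{470310}{-3084043} = \left(286 + \left(- \frac{1}{2} + 2 \left(-32\right)^{2}\right) \left(\left(-6\right) \left(-183\right)\right)\right) - - \frac{470310}{-3084043} = \left(286 + \left(- \frac{1}{2} + 2 \cdot 1024\right) 1098\right) - \left(-470310\right) \left(- \frac{1}{3084043}\right) = \left(286 + \left(- \frac{1}{2} + 2048\right) 1098\right) - \frac{470310}{3084043} = \left(286 + \frac{4095}{2} \cdot 1098\right) - \frac{470310}{3084043} = \left(286 + 2248155\right) - \frac{470310}{3084043} = 2248441 - \frac{470310}{3084043} = \frac{6934288256653}{3084043}$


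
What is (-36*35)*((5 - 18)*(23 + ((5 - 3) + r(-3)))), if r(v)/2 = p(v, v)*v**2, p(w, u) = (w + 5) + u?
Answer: 114660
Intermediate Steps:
p(w, u) = 5 + u + w (p(w, u) = (5 + w) + u = 5 + u + w)
r(v) = 2*v**2*(5 + 2*v) (r(v) = 2*((5 + v + v)*v**2) = 2*((5 + 2*v)*v**2) = 2*(v**2*(5 + 2*v)) = 2*v**2*(5 + 2*v))
(-36*35)*((5 - 18)*(23 + ((5 - 3) + r(-3)))) = (-36*35)*((5 - 18)*(23 + ((5 - 3) + (-3)**2*(10 + 4*(-3))))) = -(-16380)*(23 + (2 + 9*(10 - 12))) = -(-16380)*(23 + (2 + 9*(-2))) = -(-16380)*(23 + (2 - 18)) = -(-16380)*(23 - 16) = -(-16380)*7 = -1260*(-91) = 114660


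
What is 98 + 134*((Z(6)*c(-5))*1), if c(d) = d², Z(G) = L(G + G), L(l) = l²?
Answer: 482498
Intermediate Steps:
Z(G) = 4*G² (Z(G) = (G + G)² = (2*G)² = 4*G²)
98 + 134*((Z(6)*c(-5))*1) = 98 + 134*(((4*6²)*(-5)²)*1) = 98 + 134*(((4*36)*25)*1) = 98 + 134*((144*25)*1) = 98 + 134*(3600*1) = 98 + 134*3600 = 98 + 482400 = 482498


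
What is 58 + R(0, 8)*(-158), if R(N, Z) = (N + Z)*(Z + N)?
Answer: -10054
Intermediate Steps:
R(N, Z) = (N + Z)² (R(N, Z) = (N + Z)*(N + Z) = (N + Z)²)
58 + R(0, 8)*(-158) = 58 + (0 + 8)²*(-158) = 58 + 8²*(-158) = 58 + 64*(-158) = 58 - 10112 = -10054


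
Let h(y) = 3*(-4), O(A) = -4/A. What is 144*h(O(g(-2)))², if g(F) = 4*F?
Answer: 20736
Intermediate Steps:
h(y) = -12
144*h(O(g(-2)))² = 144*(-12)² = 144*144 = 20736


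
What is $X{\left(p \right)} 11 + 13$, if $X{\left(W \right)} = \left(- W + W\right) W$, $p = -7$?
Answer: $13$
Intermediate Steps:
$X{\left(W \right)} = 0$ ($X{\left(W \right)} = 0 W = 0$)
$X{\left(p \right)} 11 + 13 = 0 \cdot 11 + 13 = 0 + 13 = 13$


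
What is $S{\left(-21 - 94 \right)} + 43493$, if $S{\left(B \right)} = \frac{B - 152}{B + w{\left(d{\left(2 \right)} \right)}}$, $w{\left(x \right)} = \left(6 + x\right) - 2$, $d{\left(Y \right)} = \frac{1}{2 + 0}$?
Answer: $\frac{9612487}{221} \approx 43495.0$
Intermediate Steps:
$d{\left(Y \right)} = \frac{1}{2}$
$w{\left(x \right)} = 4 + x$
$S{\left(B \right)} = \frac{-152 + B}{\frac{9}{2} + B}$ ($S{\left(B \right)} = \frac{B - 152}{B + \left(4 + \frac{1}{2}\right)} = \frac{-152 + B}{B + \frac{9}{2}} = \frac{-152 + B}{\frac{9}{2} + B}$)
$S{\left(-21 - 94 \right)} + 43493 = \frac{2 \left(-152 - 115\right)}{9 + 2 \left(-21 - 94\right)} + 43493 = \frac{2 \left(-152 - 115\right)}{9 + 2 \left(-115\right)} + 43493 = 2 \frac{1}{9 - 230} \left(-267\right) + 43493 = 2 \frac{1}{-221} \left(-267\right) + 43493 = 2 \left(- \frac{1}{221}\right) \left(-267\right) + 43493 = \frac{534}{221} + 43493 = \frac{9612487}{221}$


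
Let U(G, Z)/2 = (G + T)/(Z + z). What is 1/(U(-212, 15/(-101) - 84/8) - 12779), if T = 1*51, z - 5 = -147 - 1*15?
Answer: -33865/432695791 ≈ -7.8265e-5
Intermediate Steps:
z = -157 (z = 5 + (-147 - 1*15) = 5 + (-147 - 15) = 5 - 162 = -157)
T = 51
U(G, Z) = 2*(51 + G)/(-157 + Z) (U(G, Z) = 2*((G + 51)/(Z - 157)) = 2*((51 + G)/(-157 + Z)) = 2*(51 + G)/(-157 + Z))
1/(U(-212, 15/(-101) - 84/8) - 12779) = 1/(2*(51 - 212)/(-157 + (15/(-101) - 84/8)) - 12779) = 1/(2*(-161)/(-157 + (15*(-1/101) - 84*1/8)) - 12779) = 1/(2*(-161)/(-157 + (-15/101 - 21/2)) - 12779) = 1/(2*(-161)/(-157 - 2151/202) - 12779) = 1/(2*(-161)/(-33865/202) - 12779) = 1/(2*(-202/33865)*(-161) - 12779) = 1/(65044/33865 - 12779) = 1/(-432695791/33865) = -33865/432695791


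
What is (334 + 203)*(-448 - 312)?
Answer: -408120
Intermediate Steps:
(334 + 203)*(-448 - 312) = 537*(-760) = -408120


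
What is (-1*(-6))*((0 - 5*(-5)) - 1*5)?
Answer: 120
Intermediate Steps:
(-1*(-6))*((0 - 5*(-5)) - 1*5) = 6*((0 + 25) - 5) = 6*(25 - 5) = 6*20 = 120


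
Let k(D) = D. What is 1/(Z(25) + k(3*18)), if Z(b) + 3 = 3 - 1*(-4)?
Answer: 1/58 ≈ 0.017241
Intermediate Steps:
Z(b) = 4 (Z(b) = -3 + (3 - 1*(-4)) = -3 + (3 + 4) = -3 + 7 = 4)
1/(Z(25) + k(3*18)) = 1/(4 + 3*18) = 1/(4 + 54) = 1/58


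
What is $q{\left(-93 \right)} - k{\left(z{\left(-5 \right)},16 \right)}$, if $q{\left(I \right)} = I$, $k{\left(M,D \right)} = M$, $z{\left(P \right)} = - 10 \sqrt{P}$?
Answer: $-93 + 10 i \sqrt{5} \approx -93.0 + 22.361 i$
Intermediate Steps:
$q{\left(-93 \right)} - k{\left(z{\left(-5 \right)},16 \right)} = -93 - - 10 \sqrt{-5} = -93 - - 10 i \sqrt{5} = -93 + 10 i \sqrt{5}$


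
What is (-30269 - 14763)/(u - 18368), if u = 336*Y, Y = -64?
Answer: 5629/4984 ≈ 1.1294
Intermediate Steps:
u = -21504 (u = 336*(-64) = -21504)
(-30269 - 14763)/(u - 18368) = (-30269 - 14763)/(-21504 - 18368) = -45032/(-39872) = -45032*(-1/39872) = 5629/4984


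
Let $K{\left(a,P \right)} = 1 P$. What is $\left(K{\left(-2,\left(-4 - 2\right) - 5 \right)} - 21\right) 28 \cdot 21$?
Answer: $-18816$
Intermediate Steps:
$K{\left(a,P \right)} = P$
$\left(K{\left(-2,\left(-4 - 2\right) - 5 \right)} - 21\right) 28 \cdot 21 = \left(\left(\left(-4 - 2\right) - 5\right) - 21\right) 28 \cdot 21 = \left(\left(-6 - 5\right) - 21\right) 28 \cdot 21 = \left(-11 - 21\right) 28 \cdot 21 = \left(-32\right) 28 \cdot 21 = \left(-896\right) 21 = -18816$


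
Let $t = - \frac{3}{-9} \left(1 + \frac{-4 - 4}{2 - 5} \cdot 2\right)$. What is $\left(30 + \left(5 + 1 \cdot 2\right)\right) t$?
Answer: $\frac{703}{9} \approx 78.111$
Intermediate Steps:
$t = \frac{19}{9}$ ($t = \left(-3\right) \left(- \frac{1}{9}\right) \left(1 + - \frac{8}{-3} \cdot 2\right) = \frac{1 + \left(-8\right) \left(- \frac{1}{3}\right) 2}{3} = \frac{1 + \frac{8}{3} \cdot 2}{3} = \frac{1 + \frac{16}{3}}{3} = \frac{1}{3} \cdot \frac{19}{3} = \frac{19}{9} \approx 2.1111$)
$\left(30 + \left(5 + 1 \cdot 2\right)\right) t = \left(30 + \left(5 + 1 \cdot 2\right)\right) \frac{19}{9} = \left(30 + \left(5 + 2\right)\right) \frac{19}{9} = \left(30 + 7\right) \frac{19}{9} = 37 \cdot \frac{19}{9} = \frac{703}{9}$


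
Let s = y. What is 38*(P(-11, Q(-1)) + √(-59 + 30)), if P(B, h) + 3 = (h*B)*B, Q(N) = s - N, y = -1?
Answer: -114 + 38*I*√29 ≈ -114.0 + 204.64*I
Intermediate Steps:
s = -1
Q(N) = -1 - N
P(B, h) = -3 + h*B² (P(B, h) = -3 + (h*B)*B = -3 + (B*h)*B = -3 + h*B²)
38*(P(-11, Q(-1)) + √(-59 + 30)) = 38*((-3 + (-1 - 1*(-1))*(-11)²) + √(-59 + 30)) = 38*((-3 + (-1 + 1)*121) + √(-29)) = 38*((-3 + 0*121) + I*√29) = 38*((-3 + 0) + I*√29) = 38*(-3 + I*√29) = -114 + 38*I*√29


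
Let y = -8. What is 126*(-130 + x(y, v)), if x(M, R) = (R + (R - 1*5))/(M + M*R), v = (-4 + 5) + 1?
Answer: -65499/4 ≈ -16375.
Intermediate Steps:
v = 2 (v = 1 + 1 = 2)
x(M, R) = (-5 + 2*R)/(M + M*R) (x(M, R) = (R + (R - 5))/(M + M*R) = (R + (-5 + R))/(M + M*R) = (-5 + 2*R)/(M + M*R))
126*(-130 + x(y, v)) = 126*(-130 + (-5 + 2*2)/((-8)*(1 + 2))) = 126*(-130 - 1/8*(-5 + 4)/3) = 126*(-130 - 1/8*1/3*(-1)) = 126*(-130 + 1/24) = 126*(-3119/24) = -65499/4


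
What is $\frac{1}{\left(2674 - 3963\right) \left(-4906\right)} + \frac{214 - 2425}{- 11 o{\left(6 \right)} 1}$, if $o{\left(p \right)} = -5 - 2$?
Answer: $- \frac{1271090627}{44266838} \approx -28.714$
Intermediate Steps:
$o{\left(p \right)} = -7$ ($o{\left(p \right)} = -5 - 2 = -7$)
$\frac{1}{\left(2674 - 3963\right) \left(-4906\right)} + \frac{214 - 2425}{- 11 o{\left(6 \right)} 1} = \frac{1}{\left(2674 - 3963\right) \left(-4906\right)} + \frac{214 - 2425}{\left(-11\right) \left(-7\right) 1} = \frac{1}{-1289} \left(- \frac{1}{4906}\right) + \frac{214 - 2425}{77 \cdot 1} = \left(- \frac{1}{1289}\right) \left(- \frac{1}{4906}\right) - \frac{2211}{77} = \frac{1}{6323834} - \frac{201}{7} = - \frac{1271090627}{44266838}$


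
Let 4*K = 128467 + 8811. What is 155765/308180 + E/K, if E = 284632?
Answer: 37225466671/4230633404 ≈ 8.7990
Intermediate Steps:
K = 68639/2 (K = (128467 + 8811)/4 = (¼)*137278 = 68639/2 ≈ 34320.)
155765/308180 + E/K = 155765/308180 + 284632/(68639/2) = 155765*(1/308180) + 284632*(2/68639) = 31153/61636 + 569264/68639 = 37225466671/4230633404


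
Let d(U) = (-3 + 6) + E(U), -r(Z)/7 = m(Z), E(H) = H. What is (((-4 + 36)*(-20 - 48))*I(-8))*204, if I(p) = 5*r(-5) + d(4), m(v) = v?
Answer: -80790528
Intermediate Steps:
r(Z) = -7*Z
d(U) = 3 + U (d(U) = (-3 + 6) + U = 3 + U)
I(p) = 182 (I(p) = 5*(-7*(-5)) + (3 + 4) = 5*35 + 7 = 175 + 7 = 182)
(((-4 + 36)*(-20 - 48))*I(-8))*204 = (((-4 + 36)*(-20 - 48))*182)*204 = ((32*(-68))*182)*204 = -2176*182*204 = -396032*204 = -80790528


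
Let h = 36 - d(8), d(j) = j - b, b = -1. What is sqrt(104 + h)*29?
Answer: 29*sqrt(131) ≈ 331.92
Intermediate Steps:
d(j) = 1 + j (d(j) = j - 1*(-1) = j + 1 = 1 + j)
h = 27 (h = 36 - (1 + 8) = 36 - 1*9 = 36 - 9 = 27)
sqrt(104 + h)*29 = sqrt(104 + 27)*29 = sqrt(131)*29 = 29*sqrt(131)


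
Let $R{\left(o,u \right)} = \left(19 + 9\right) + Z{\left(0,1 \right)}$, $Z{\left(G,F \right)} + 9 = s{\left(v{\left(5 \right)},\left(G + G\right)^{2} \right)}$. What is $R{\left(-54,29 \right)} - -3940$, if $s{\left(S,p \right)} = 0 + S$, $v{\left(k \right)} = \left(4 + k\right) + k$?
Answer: $3973$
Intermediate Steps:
$v{\left(k \right)} = 4 + 2 k$
$s{\left(S,p \right)} = S$
$Z{\left(G,F \right)} = 5$ ($Z{\left(G,F \right)} = -9 + \left(4 + 2 \cdot 5\right) = -9 + \left(4 + 10\right) = -9 + 14 = 5$)
$R{\left(o,u \right)} = 33$ ($R{\left(o,u \right)} = \left(19 + 9\right) + 5 = 28 + 5 = 33$)
$R{\left(-54,29 \right)} - -3940 = 33 - -3940 = 33 + 3940 = 3973$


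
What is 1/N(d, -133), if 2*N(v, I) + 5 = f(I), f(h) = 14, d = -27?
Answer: 2/9 ≈ 0.22222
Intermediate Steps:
N(v, I) = 9/2 (N(v, I) = -5/2 + (½)*14 = -5/2 + 7 = 9/2)
1/N(d, -133) = 1/(9/2) = 2/9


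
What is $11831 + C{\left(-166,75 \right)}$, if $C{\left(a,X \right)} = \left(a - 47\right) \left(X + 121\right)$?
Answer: $-29917$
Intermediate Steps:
$C{\left(a,X \right)} = \left(-47 + a\right) \left(121 + X\right)$
$11831 + C{\left(-166,75 \right)} = 11831 + \left(-5687 - 3525 + 121 \left(-166\right) + 75 \left(-166\right)\right) = 11831 - 41748 = -29917$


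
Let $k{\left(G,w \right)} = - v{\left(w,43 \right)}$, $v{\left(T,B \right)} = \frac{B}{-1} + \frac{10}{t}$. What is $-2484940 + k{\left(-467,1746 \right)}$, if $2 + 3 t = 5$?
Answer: $-2484907$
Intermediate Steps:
$t = 1$ ($t = - \frac{2}{3} + \frac{1}{3} \cdot 5 = - \frac{2}{3} + \frac{5}{3} = 1$)
$v{\left(T,B \right)} = 10 - B$ ($v{\left(T,B \right)} = \frac{B}{-1} + \frac{10}{1} = B \left(-1\right) + 10 \cdot 1 = - B + 10 = 10 - B$)
$k{\left(G,w \right)} = 33$ ($k{\left(G,w \right)} = - (10 - 43) = \left(-1\right) \left(-33\right) = 33$)
$-2484940 + k{\left(-467,1746 \right)} = -2484940 + 33 = -2484907$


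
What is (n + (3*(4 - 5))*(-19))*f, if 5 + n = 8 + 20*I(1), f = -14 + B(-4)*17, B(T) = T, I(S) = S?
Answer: -6560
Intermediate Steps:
f = -82 (f = -14 - 4*17 = -14 - 68 = -82)
n = 23 (n = -5 + (8 + 20*1) = -5 + (8 + 20) = -5 + 28 = 23)
(n + (3*(4 - 5))*(-19))*f = (23 + (3*(4 - 5))*(-19))*(-82) = (23 + (3*(-1))*(-19))*(-82) = (23 - 3*(-19))*(-82) = (23 + 57)*(-82) = 80*(-82) = -6560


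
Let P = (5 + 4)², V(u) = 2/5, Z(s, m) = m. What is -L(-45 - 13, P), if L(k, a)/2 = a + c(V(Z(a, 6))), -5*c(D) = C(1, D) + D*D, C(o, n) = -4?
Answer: -20442/125 ≈ -163.54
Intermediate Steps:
V(u) = ⅖ (V(u) = 2*(⅕) = ⅖)
P = 81 (P = 9² = 81)
c(D) = ⅘ - D²/5 (c(D) = -(-4 + D*D)/5 = -(-4 + D²)/5 = ⅘ - D²/5)
L(k, a) = 192/125 + 2*a (L(k, a) = 2*(a + (⅘ - (⅖)²/5)) = 2*(a + (⅘ - ⅕*4/25)) = 2*(a + (⅘ - 4/125)) = 2*(a + 96/125) = 2*(96/125 + a) = 192/125 + 2*a)
-L(-45 - 13, P) = -(192/125 + 2*81) = -(192/125 + 162) = -1*20442/125 = -20442/125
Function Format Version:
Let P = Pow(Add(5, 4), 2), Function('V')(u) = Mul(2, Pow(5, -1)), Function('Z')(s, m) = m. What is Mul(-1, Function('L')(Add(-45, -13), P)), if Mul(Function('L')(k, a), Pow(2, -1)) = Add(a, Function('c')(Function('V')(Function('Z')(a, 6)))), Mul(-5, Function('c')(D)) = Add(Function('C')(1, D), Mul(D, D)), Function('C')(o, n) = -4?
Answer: Rational(-20442, 125) ≈ -163.54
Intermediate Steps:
Function('V')(u) = Rational(2, 5) (Function('V')(u) = Mul(2, Rational(1, 5)) = Rational(2, 5))
P = 81 (P = Pow(9, 2) = 81)
Function('c')(D) = Add(Rational(4, 5), Mul(Rational(-1, 5), Pow(D, 2))) (Function('c')(D) = Mul(Rational(-1, 5), Add(-4, Mul(D, D))) = Mul(Rational(-1, 5), Add(-4, Pow(D, 2))) = Add(Rational(4, 5), Mul(Rational(-1, 5), Pow(D, 2))))
Function('L')(k, a) = Add(Rational(192, 125), Mul(2, a)) (Function('L')(k, a) = Mul(2, Add(a, Add(Rational(4, 5), Mul(Rational(-1, 5), Pow(Rational(2, 5), 2))))) = Mul(2, Add(a, Add(Rational(4, 5), Mul(Rational(-1, 5), Rational(4, 25))))) = Mul(2, Add(a, Add(Rational(4, 5), Rational(-4, 125)))) = Mul(2, Add(a, Rational(96, 125))) = Mul(2, Add(Rational(96, 125), a)) = Add(Rational(192, 125), Mul(2, a)))
Mul(-1, Function('L')(Add(-45, -13), P)) = Mul(-1, Add(Rational(192, 125), Mul(2, 81))) = Mul(-1, Add(Rational(192, 125), 162)) = Mul(-1, Rational(20442, 125)) = Rational(-20442, 125)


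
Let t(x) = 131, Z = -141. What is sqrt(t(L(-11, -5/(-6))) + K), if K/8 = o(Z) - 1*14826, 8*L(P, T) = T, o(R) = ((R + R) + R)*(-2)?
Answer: 13*I*sqrt(661) ≈ 334.23*I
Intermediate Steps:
o(R) = -6*R (o(R) = (2*R + R)*(-2) = (3*R)*(-2) = -6*R)
L(P, T) = T/8
K = -111840 (K = 8*(-6*(-141) - 1*14826) = 8*(846 - 14826) = 8*(-13980) = -111840)
sqrt(t(L(-11, -5/(-6))) + K) = sqrt(131 - 111840) = sqrt(-111709) = 13*I*sqrt(661)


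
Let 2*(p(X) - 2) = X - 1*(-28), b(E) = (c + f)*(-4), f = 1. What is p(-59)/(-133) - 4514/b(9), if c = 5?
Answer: 300343/1596 ≈ 188.18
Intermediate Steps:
b(E) = -24 (b(E) = (5 + 1)*(-4) = 6*(-4) = -24)
p(X) = 16 + X/2 (p(X) = 2 + (X - 1*(-28))/2 = 2 + (X + 28)/2 = 2 + (28 + X)/2 = 2 + (14 + X/2) = 16 + X/2)
p(-59)/(-133) - 4514/b(9) = (16 + (½)*(-59))/(-133) - 4514/(-24) = (16 - 59/2)*(-1/133) - 4514*(-1/24) = -27/2*(-1/133) + 2257/12 = 27/266 + 2257/12 = 300343/1596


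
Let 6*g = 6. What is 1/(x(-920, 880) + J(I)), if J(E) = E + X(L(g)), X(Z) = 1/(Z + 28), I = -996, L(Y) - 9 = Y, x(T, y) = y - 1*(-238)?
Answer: 38/4637 ≈ 0.0081950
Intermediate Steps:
g = 1 (g = (⅙)*6 = 1)
x(T, y) = 238 + y (x(T, y) = y + 238 = 238 + y)
L(Y) = 9 + Y
X(Z) = 1/(28 + Z)
J(E) = 1/38 + E (J(E) = E + 1/(28 + (9 + 1)) = E + 1/(28 + 10) = E + 1/38 = 1/38 + E)
1/(x(-920, 880) + J(I)) = 1/((238 + 880) + (1/38 - 996)) = 1/(1118 - 37847/38) = 1/(4637/38) = 38/4637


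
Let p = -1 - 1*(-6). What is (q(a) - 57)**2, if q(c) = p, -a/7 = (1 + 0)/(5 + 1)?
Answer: 2704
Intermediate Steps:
p = 5 (p = -1 + 6 = 5)
a = -7/6 (a = -7*(1 + 0)/(5 + 1) = -7/6 ≈ -1.1667)
q(c) = 5
(q(a) - 57)**2 = (5 - 57)**2 = (-52)**2 = 2704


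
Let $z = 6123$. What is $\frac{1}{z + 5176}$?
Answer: $\frac{1}{11299} \approx 8.8503 \cdot 10^{-5}$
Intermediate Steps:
$\frac{1}{z + 5176} = \frac{1}{6123 + 5176} = \frac{1}{11299}$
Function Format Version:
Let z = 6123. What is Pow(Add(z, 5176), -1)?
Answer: Rational(1, 11299) ≈ 8.8503e-5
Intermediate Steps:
Pow(Add(z, 5176), -1) = Pow(Add(6123, 5176), -1) = Pow(11299, -1) = Rational(1, 11299)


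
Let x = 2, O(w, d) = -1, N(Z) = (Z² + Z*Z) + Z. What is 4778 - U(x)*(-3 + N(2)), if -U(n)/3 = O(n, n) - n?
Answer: 4715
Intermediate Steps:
N(Z) = Z + 2*Z² (N(Z) = (Z² + Z²) + Z = 2*Z² + Z = Z + 2*Z²)
U(n) = 3 + 3*n (U(n) = -3*(-1 - n) = 3 + 3*n)
4778 - U(x)*(-3 + N(2)) = 4778 - (3 + 3*2)*(-3 + 2*(1 + 2*2)) = 4778 - (3 + 6)*(-3 + 2*(1 + 4)) = 4778 - 9*(-3 + 2*5) = 4778 - 9*(-3 + 10) = 4778 - 9*7 = 4778 - 1*63 = 4778 - 63 = 4715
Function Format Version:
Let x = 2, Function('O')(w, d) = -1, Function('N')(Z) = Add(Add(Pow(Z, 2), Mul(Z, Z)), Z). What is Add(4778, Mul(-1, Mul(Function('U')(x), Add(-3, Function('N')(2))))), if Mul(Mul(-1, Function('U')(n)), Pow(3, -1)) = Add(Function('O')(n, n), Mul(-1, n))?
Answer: 4715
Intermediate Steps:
Function('N')(Z) = Add(Z, Mul(2, Pow(Z, 2))) (Function('N')(Z) = Add(Add(Pow(Z, 2), Pow(Z, 2)), Z) = Add(Mul(2, Pow(Z, 2)), Z) = Add(Z, Mul(2, Pow(Z, 2))))
Function('U')(n) = Add(3, Mul(3, n)) (Function('U')(n) = Mul(-3, Add(-1, Mul(-1, n))) = Add(3, Mul(3, n)))
Add(4778, Mul(-1, Mul(Function('U')(x), Add(-3, Function('N')(2))))) = Add(4778, Mul(-1, Mul(Add(3, Mul(3, 2)), Add(-3, Mul(2, Add(1, Mul(2, 2))))))) = Add(4778, Mul(-1, Mul(Add(3, 6), Add(-3, Mul(2, Add(1, 4)))))) = Add(4778, Mul(-1, Mul(9, Add(-3, Mul(2, 5))))) = Add(4778, Mul(-1, Mul(9, Add(-3, 10)))) = Add(4778, Mul(-1, Mul(9, 7))) = Add(4778, Mul(-1, 63)) = Add(4778, -63) = 4715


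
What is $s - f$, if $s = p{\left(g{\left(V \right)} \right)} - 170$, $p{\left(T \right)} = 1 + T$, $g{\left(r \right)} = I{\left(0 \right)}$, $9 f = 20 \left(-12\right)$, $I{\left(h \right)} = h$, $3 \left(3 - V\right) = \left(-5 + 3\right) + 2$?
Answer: $- \frac{427}{3} \approx -142.33$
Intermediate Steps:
$V = 3$ ($V = 3 - \frac{\left(-5 + 3\right) + 2}{3} = 3 - \frac{-2 + 2}{3} = 3 - 0 = 3 + 0 = 3$)
$f = - \frac{80}{3}$ ($f = \frac{20 \left(-12\right)}{9} = \frac{1}{9} \left(-240\right) = - \frac{80}{3} \approx -26.667$)
$g{\left(r \right)} = 0$
$s = -169$ ($s = \left(1 + 0\right) - 170 = 1 - 170 = -169$)
$s - f = -169 - - \frac{80}{3} = -169 + \frac{80}{3} = - \frac{427}{3}$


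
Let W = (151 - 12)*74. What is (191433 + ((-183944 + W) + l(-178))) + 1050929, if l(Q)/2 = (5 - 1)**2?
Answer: 1068736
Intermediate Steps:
l(Q) = 32 (l(Q) = 2*(5 - 1)**2 = 2*4**2 = 2*16 = 32)
W = 10286 (W = 139*74 = 10286)
(191433 + ((-183944 + W) + l(-178))) + 1050929 = (191433 + ((-183944 + 10286) + 32)) + 1050929 = (191433 + (-173658 + 32)) + 1050929 = (191433 - 173626) + 1050929 = 17807 + 1050929 = 1068736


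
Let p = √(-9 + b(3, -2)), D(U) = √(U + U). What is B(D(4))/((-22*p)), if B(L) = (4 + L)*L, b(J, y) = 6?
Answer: 4*I*(√3 + √6)/33 ≈ 0.50685*I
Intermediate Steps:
D(U) = √2*√U (D(U) = √(2*U) = √2*√U)
p = I*√3 (p = √(-9 + 6) = √(-3) = I*√3 ≈ 1.732*I)
B(L) = L*(4 + L)
B(D(4))/((-22*p)) = ((√2*√4)*(4 + √2*√4))/((-22*I*√3)) = ((√2*2)*(4 + √2*2))/((-22*I*√3)) = ((2*√2)*(4 + 2*√2))*(I*√3/66) = (2*√2*(4 + 2*√2))*(I*√3/66) = I*√6*(4 + 2*√2)/33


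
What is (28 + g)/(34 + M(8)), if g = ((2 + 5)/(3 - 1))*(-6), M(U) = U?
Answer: 1/6 ≈ 0.16667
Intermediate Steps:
g = -21 (g = (7/2)*(-6) = -21)
(28 + g)/(34 + M(8)) = (28 - 21)/(34 + 8) = 7/42 = (1/42)*7 = 1/6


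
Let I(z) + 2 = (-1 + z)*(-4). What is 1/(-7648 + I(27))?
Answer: -1/7754 ≈ -0.00012897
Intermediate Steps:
I(z) = 2 - 4*z (I(z) = -2 + (-1 + z)*(-4) = -2 + (4 - 4*z) = 2 - 4*z)
1/(-7648 + I(27)) = 1/(-7648 + (2 - 4*27)) = 1/(-7648 + (2 - 108)) = 1/(-7648 - 106) = 1/(-7754) = -1/7754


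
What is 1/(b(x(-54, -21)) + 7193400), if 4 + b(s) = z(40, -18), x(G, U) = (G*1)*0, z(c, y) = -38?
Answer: 1/7193358 ≈ 1.3902e-7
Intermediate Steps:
x(G, U) = 0 (x(G, U) = G*0 = 0)
b(s) = -42 (b(s) = -4 - 38 = -42)
1/(b(x(-54, -21)) + 7193400) = 1/(-42 + 7193400) = 1/7193358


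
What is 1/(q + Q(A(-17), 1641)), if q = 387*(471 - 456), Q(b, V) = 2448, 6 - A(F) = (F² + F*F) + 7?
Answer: 1/8253 ≈ 0.00012117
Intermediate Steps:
A(F) = -1 - 2*F² (A(F) = 6 - ((F² + F*F) + 7) = 6 - ((F² + F²) + 7) = 6 - (2*F² + 7) = 6 - (7 + 2*F²) = 6 + (-7 - 2*F²) = -1 - 2*F²)
q = 5805 (q = 387*15 = 5805)
1/(q + Q(A(-17), 1641)) = 1/(5805 + 2448) = 1/8253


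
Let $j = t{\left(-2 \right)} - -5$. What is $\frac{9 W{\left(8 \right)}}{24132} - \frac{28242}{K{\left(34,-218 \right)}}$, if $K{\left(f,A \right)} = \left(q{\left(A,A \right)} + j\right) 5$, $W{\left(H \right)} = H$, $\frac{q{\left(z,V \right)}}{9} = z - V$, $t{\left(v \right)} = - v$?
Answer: $- \frac{56794452}{70385} \approx -806.91$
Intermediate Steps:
$j = 7$ ($j = \left(-1\right) \left(-2\right) - -5 = 2 + 5 = 7$)
$q{\left(z,V \right)} = - 9 V + 9 z$ ($q{\left(z,V \right)} = 9 \left(z - V\right) = - 9 V + 9 z$)
$K{\left(f,A \right)} = 35$ ($K{\left(f,A \right)} = \left(\left(- 9 A + 9 A\right) + 7\right) 5 = \left(0 + 7\right) 5 = 7 \cdot 5 = 35$)
$\frac{9 W{\left(8 \right)}}{24132} - \frac{28242}{K{\left(34,-218 \right)}} = \frac{9 \cdot 8}{24132} - \frac{28242}{35} = 72 \cdot \frac{1}{24132} - \frac{28242}{35} = \frac{6}{2011} - \frac{28242}{35} = - \frac{56794452}{70385}$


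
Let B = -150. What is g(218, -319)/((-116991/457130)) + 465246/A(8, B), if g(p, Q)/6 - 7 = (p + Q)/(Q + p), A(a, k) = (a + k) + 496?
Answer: 2592335657/2300823 ≈ 1126.7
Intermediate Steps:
A(a, k) = 496 + a + k
g(p, Q) = 48 (g(p, Q) = 42 + 6*((p + Q)/(Q + p)) = 42 + 6*((Q + p)/(Q + p)) = 42 + 6*1 = 42 + 6 = 48)
g(218, -319)/((-116991/457130)) + 465246/A(8, B) = 48/((-116991/457130)) + 465246/(496 + 8 - 150) = 48/((-116991*1/457130)) + 465246/354 = 48/(-116991/457130) + 465246*(1/354) = 48*(-457130/116991) + 77541/59 = -7314080/38997 + 77541/59 = 2592335657/2300823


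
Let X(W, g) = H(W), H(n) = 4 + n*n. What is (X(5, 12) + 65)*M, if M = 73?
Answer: 6862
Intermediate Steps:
H(n) = 4 + n**2
X(W, g) = 4 + W**2
(X(5, 12) + 65)*M = ((4 + 5**2) + 65)*73 = ((4 + 25) + 65)*73 = (29 + 65)*73 = 94*73 = 6862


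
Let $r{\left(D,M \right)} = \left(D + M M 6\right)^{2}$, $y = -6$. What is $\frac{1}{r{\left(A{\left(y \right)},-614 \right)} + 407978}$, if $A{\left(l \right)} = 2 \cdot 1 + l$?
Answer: $\frac{1}{5116517736762} \approx 1.9545 \cdot 10^{-13}$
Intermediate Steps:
$A{\left(l \right)} = 2 + l$
$r{\left(D,M \right)} = \left(D + 6 M^{2}\right)^{2}$ ($r{\left(D,M \right)} = \left(D + M^{2} \cdot 6\right)^{2} = \left(D + 6 M^{2}\right)^{2}$)
$\frac{1}{r{\left(A{\left(y \right)},-614 \right)} + 407978} = \frac{1}{\left(\left(2 - 6\right) + 6 \left(-614\right)^{2}\right)^{2} + 407978} = \frac{1}{\left(-4 + 6 \cdot 376996\right)^{2} + 407978} = \frac{1}{\left(-4 + 2261976\right)^{2} + 407978} = \frac{1}{2261972^{2} + 407978} = \frac{1}{5116517328784 + 407978} = \frac{1}{5116517736762}$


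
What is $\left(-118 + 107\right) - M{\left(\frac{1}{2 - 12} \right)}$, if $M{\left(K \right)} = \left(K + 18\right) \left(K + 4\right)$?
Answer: $- \frac{8081}{100} \approx -80.81$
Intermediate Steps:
$M{\left(K \right)} = \left(4 + K\right) \left(18 + K\right)$ ($M{\left(K \right)} = \left(18 + K\right) \left(4 + K\right) = \left(4 + K\right) \left(18 + K\right)$)
$\left(-118 + 107\right) - M{\left(\frac{1}{2 - 12} \right)} = \left(-118 + 107\right) - \left(72 + \left(\frac{1}{2 - 12}\right)^{2} + \frac{22}{2 - 12}\right) = -11 - \left(72 + \left(\frac{1}{-10}\right)^{2} + \frac{22}{-10}\right) = -11 - \left(72 + \left(- \frac{1}{10}\right)^{2} + 22 \left(- \frac{1}{10}\right)\right) = -11 - \left(72 + \frac{1}{100} - \frac{11}{5}\right) = -11 - \frac{6981}{100} = - \frac{8081}{100}$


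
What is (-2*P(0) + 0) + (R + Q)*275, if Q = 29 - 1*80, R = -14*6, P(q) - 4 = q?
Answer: -37133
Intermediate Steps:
P(q) = 4 + q
R = -84
Q = -51 (Q = 29 - 80 = -51)
(-2*P(0) + 0) + (R + Q)*275 = (-2*(4 + 0) + 0) + (-84 - 51)*275 = (-2*4 + 0) - 135*275 = (-8 + 0) - 37125 = -8 - 37125 = -37133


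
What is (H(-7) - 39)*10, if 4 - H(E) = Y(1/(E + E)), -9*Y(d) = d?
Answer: -22055/63 ≈ -350.08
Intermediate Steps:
Y(d) = -d/9
H(E) = 4 + 1/(18*E) (H(E) = 4 - (-1)/(9*(E + E)) = 4 - (-1)/(9*(2*E)) = 4 - (-1)*1/(2*E)/9 = 4 - (-1)/(18*E) = 4 + 1/(18*E))
(H(-7) - 39)*10 = ((4 + (1/18)/(-7)) - 39)*10 = ((4 + (1/18)*(-⅐)) - 39)*10 = ((4 - 1/126) - 39)*10 = (503/126 - 39)*10 = -4411/126*10 = -22055/63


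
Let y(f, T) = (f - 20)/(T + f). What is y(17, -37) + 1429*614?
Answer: 17548123/20 ≈ 8.7741e+5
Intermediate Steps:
y(f, T) = (-20 + f)/(T + f)
y(17, -37) + 1429*614 = (-20 + 17)/(-37 + 17) + 1429*614 = -3/(-20) + 877406 = -1/20*(-3) + 877406 = 3/20 + 877406 = 17548123/20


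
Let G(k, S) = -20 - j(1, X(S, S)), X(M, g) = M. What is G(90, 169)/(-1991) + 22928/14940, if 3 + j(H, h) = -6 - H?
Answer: 11449762/7436385 ≈ 1.5397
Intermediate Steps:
j(H, h) = -9 - H (j(H, h) = -3 + (-6 - H) = -9 - H)
G(k, S) = -10 (G(k, S) = -20 - (-9 - 1*1) = -20 - (-9 - 1) = -20 - 1*(-10) = -20 + 10 = -10)
G(90, 169)/(-1991) + 22928/14940 = -10/(-1991) + 22928/14940 = -10*(-1/1991) + 22928*(1/14940) = 10/1991 + 5732/3735 = 11449762/7436385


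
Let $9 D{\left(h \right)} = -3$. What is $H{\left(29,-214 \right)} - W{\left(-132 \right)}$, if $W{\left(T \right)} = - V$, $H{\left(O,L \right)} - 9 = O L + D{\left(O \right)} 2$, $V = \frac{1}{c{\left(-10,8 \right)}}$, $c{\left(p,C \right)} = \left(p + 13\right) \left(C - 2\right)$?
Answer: $- \frac{111557}{18} \approx -6197.6$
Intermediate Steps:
$c{\left(p,C \right)} = \left(-2 + C\right) \left(13 + p\right)$ ($c{\left(p,C \right)} = \left(13 + p\right) \left(-2 + C\right) = \left(-2 + C\right) \left(13 + p\right)$)
$D{\left(h \right)} = - \frac{1}{3}$ ($D{\left(h \right)} = \frac{1}{9} \left(-3\right) = - \frac{1}{3}$)
$V = \frac{1}{18}$ ($V = \frac{1}{-26 - -20 + 13 \cdot 8 + 8 \left(-10\right)} = \frac{1}{-26 + 20 + 104 - 80} = \frac{1}{18} \approx 0.055556$)
$H{\left(O,L \right)} = \frac{25}{3} + L O$ ($H{\left(O,L \right)} = 9 + \left(O L - \frac{2}{3}\right) = 9 + \left(L O - \frac{2}{3}\right) = 9 + \left(- \frac{2}{3} + L O\right) = \frac{25}{3} + L O$)
$W{\left(T \right)} = - \frac{1}{18}$ ($W{\left(T \right)} = \left(-1\right) \frac{1}{18} = - \frac{1}{18}$)
$H{\left(29,-214 \right)} - W{\left(-132 \right)} = \left(\frac{25}{3} - 6206\right) - - \frac{1}{18} = \left(\frac{25}{3} - 6206\right) + \frac{1}{18} = - \frac{18593}{3} + \frac{1}{18} = - \frac{111557}{18}$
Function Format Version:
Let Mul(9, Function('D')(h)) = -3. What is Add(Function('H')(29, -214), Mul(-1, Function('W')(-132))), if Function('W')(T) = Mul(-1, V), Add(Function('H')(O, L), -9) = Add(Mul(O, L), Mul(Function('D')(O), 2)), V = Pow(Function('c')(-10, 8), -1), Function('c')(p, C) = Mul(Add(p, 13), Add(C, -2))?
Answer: Rational(-111557, 18) ≈ -6197.6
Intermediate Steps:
Function('c')(p, C) = Mul(Add(-2, C), Add(13, p)) (Function('c')(p, C) = Mul(Add(13, p), Add(-2, C)) = Mul(Add(-2, C), Add(13, p)))
Function('D')(h) = Rational(-1, 3) (Function('D')(h) = Mul(Rational(1, 9), -3) = Rational(-1, 3))
V = Rational(1, 18) (V = Pow(Add(-26, Mul(-2, -10), Mul(13, 8), Mul(8, -10)), -1) = Pow(Add(-26, 20, 104, -80), -1) = Pow(18, -1) = Rational(1, 18) ≈ 0.055556)
Function('H')(O, L) = Add(Rational(25, 3), Mul(L, O)) (Function('H')(O, L) = Add(9, Add(Mul(O, L), Mul(Rational(-1, 3), 2))) = Add(9, Add(Mul(L, O), Rational(-2, 3))) = Add(9, Add(Rational(-2, 3), Mul(L, O))) = Add(Rational(25, 3), Mul(L, O)))
Function('W')(T) = Rational(-1, 18) (Function('W')(T) = Mul(-1, Rational(1, 18)) = Rational(-1, 18))
Add(Function('H')(29, -214), Mul(-1, Function('W')(-132))) = Add(Add(Rational(25, 3), Mul(-214, 29)), Mul(-1, Rational(-1, 18))) = Add(Add(Rational(25, 3), -6206), Rational(1, 18)) = Add(Rational(-18593, 3), Rational(1, 18)) = Rational(-111557, 18)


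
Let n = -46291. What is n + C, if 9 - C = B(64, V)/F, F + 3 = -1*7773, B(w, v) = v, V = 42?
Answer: -59981465/1296 ≈ -46282.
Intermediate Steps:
F = -7776 (F = -3 - 1*7773 = -3 - 7773 = -7776)
C = 11671/1296 (C = 9 - 42/(-7776) = 9 - 42*(-1)/7776 = 9 - 1*(-7/1296) = 9 + 7/1296 = 11671/1296 ≈ 9.0054)
n + C = -46291 + 11671/1296 = -59981465/1296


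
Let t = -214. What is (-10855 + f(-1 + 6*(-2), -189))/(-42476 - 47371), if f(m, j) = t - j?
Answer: 10880/89847 ≈ 0.12109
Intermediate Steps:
f(m, j) = -214 - j
(-10855 + f(-1 + 6*(-2), -189))/(-42476 - 47371) = (-10855 + (-214 - 1*(-189)))/(-42476 - 47371) = (-10855 + (-214 + 189))/(-89847) = (-10855 - 25)*(-1/89847) = -10880*(-1/89847) = 10880/89847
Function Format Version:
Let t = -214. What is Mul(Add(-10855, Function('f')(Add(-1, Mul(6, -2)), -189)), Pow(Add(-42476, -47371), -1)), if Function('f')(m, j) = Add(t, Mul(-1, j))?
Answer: Rational(10880, 89847) ≈ 0.12109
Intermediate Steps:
Function('f')(m, j) = Add(-214, Mul(-1, j))
Mul(Add(-10855, Function('f')(Add(-1, Mul(6, -2)), -189)), Pow(Add(-42476, -47371), -1)) = Mul(Add(-10855, Add(-214, Mul(-1, -189))), Pow(Add(-42476, -47371), -1)) = Mul(Add(-10855, Add(-214, 189)), Pow(-89847, -1)) = Mul(Add(-10855, -25), Rational(-1, 89847)) = Mul(-10880, Rational(-1, 89847)) = Rational(10880, 89847)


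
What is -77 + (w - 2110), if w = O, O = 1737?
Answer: -450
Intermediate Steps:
w = 1737
-77 + (w - 2110) = -77 + (1737 - 2110) = -77 - 373 = -450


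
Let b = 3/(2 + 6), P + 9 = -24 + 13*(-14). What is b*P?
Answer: -645/8 ≈ -80.625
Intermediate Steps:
P = -215 (P = -9 + (-24 + 13*(-14)) = -9 + (-24 - 182) = -9 - 206 = -215)
b = 3/8 ≈ 0.37500
b*P = (3/8)*(-215) = -645/8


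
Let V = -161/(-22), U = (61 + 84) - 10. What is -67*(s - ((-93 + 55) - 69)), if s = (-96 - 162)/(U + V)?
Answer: -22065847/3131 ≈ -7047.5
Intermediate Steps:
U = 135 (U = 145 - 10 = 135)
V = 161/22 (V = -161*(-1/22) = 161/22 ≈ 7.3182)
s = -5676/3131 (s = (-96 - 162)/(135 + 161/22) = -258/3131/22 = -258*22/3131 = -5676/3131 ≈ -1.8128)
-67*(s - ((-93 + 55) - 69)) = -67*(-5676/3131 - ((-93 + 55) - 69)) = -67*(-5676/3131 - (-38 - 69)) = -67*(-5676/3131 - 1*(-107)) = -67*(-5676/3131 + 107) = -67*329341/3131 = -22065847/3131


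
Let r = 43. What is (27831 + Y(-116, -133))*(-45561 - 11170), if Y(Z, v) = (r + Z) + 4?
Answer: -1574966022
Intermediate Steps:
Y(Z, v) = 47 + Z (Y(Z, v) = (43 + Z) + 4 = 47 + Z)
(27831 + Y(-116, -133))*(-45561 - 11170) = (27831 + (47 - 116))*(-45561 - 11170) = (27831 - 69)*(-56731) = 27762*(-56731) = -1574966022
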